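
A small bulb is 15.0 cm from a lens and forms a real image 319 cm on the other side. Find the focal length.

Real image ⇒ d_i = +319 cm.
1/f = 1/d_o + 1/d_i = 1/(15.0) + 1/(319) = 0.06980, so f = 14.3 cm.
Since f is positive, the lens is converging.

f = 14.3 cm (converging)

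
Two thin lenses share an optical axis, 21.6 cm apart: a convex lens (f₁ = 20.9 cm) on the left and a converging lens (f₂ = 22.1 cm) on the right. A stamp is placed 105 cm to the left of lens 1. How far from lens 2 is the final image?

3.73 cm

Lens 1: 1/d_i1 = 1/f₁ − 1/d_o1 = 1/(20.9) − 1/(105) = 0.03832, so d_i1 = 26.09 cm.
The intermediate image is 26.09 cm to the right of lens 1, which lies 4.490 cm to the right of lens 2 — a virtual object — so d_o2 = −4.490 cm.
Lens 2: 1/d_i2 = 1/f₂ − 1/d_o2 = 1/(22.1) − 1/(-4.490) = 0.2680, so d_i2 = 3.73 cm.
The final image is real, 3.73 cm to the right of lens 2 (overall magnification ≈ -0.21).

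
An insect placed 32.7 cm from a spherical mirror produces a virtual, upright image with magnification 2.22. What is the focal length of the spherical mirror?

f = 59.5 cm (concave)

m = −d_i/d_o ⇒ d_i = −m·d_o = −(+2.22)·(32.7) = -72.59 cm.
1/f = 1/d_o + 1/d_i = 1/(32.7) + 1/(-72.59) = 0.01681, so f = 59.5 cm.
Since f is positive, the spherical mirror is concave.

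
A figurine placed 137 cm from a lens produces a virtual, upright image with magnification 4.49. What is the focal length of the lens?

f = 176 cm (converging)

m = −d_i/d_o ⇒ d_i = −m·d_o = −(+4.49)·(137) = -615.1 cm.
1/f = 1/d_o + 1/d_i = 1/(137) + 1/(-615.1) = 0.005674, so f = 176 cm.
Since f is positive, the lens is converging.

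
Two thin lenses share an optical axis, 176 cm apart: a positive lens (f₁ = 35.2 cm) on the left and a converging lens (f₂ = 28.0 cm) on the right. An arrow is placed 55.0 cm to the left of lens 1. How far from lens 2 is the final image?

43.6 cm

Lens 1: 1/d_i1 = 1/f₁ − 1/d_o1 = 1/(35.2) − 1/(55.0) = 0.01023, so d_i1 = 97.78 cm.
The intermediate image is 97.78 cm to the right of lens 1, which is 176 − (97.78) = 78.22 cm to the left of lens 2, so d_o2 = +78.22 cm.
Lens 2: 1/d_i2 = 1/f₂ − 1/d_o2 = 1/(28.0) − 1/(78.22) = 0.02293, so d_i2 = 43.6 cm.
The final image is real, 43.6 cm to the right of lens 2 (overall magnification ≈ 0.99).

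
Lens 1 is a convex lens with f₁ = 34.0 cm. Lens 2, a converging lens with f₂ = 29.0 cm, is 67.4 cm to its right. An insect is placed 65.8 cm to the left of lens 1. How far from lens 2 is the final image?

2.68 cm

Lens 1: 1/d_i1 = 1/f₁ − 1/d_o1 = 1/(34.0) − 1/(65.8) = 0.01421, so d_i1 = 70.35 cm.
The intermediate image is 70.35 cm to the right of lens 1, which lies 2.950 cm to the right of lens 2 — a virtual object — so d_o2 = −2.950 cm.
Lens 2: 1/d_i2 = 1/f₂ − 1/d_o2 = 1/(29.0) − 1/(-2.950) = 0.3735, so d_i2 = 2.68 cm.
The final image is real, 2.68 cm to the right of lens 2 (overall magnification ≈ -0.97).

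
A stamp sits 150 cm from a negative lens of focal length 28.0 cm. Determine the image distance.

23.6 cm

For a negative lens, f = -28.0 cm.
Thin-lens equation: 1/d_i = 1/f − 1/d_o = 1/(-28.00) − 1/(150) = -0.03571 − 0.006667 = -0.04238, so d_i = -23.6 cm.
The image is virtual, upright and reduced, on the same side as the object.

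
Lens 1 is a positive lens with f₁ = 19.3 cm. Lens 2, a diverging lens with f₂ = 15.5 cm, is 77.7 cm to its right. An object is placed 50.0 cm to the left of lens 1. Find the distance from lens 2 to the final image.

11.6 cm

Lens 1: 1/d_i1 = 1/f₁ − 1/d_o1 = 1/(19.3) − 1/(50.0) = 0.03181, so d_i1 = 31.43 cm.
The intermediate image is 31.43 cm to the right of lens 1, which is 77.7 − (31.43) = 46.27 cm to the left of lens 2, so d_o2 = +46.27 cm.
Lens 2 is diverging, so f₂ = −15.5 cm.
Lens 2: 1/d_i2 = 1/f₂ − 1/d_o2 = 1/(-15.5) − 1/(46.27) = -0.08613, so d_i2 = -11.6 cm.
The final image is virtual, 11.6 cm to the left of lens 2 (overall magnification ≈ -0.16).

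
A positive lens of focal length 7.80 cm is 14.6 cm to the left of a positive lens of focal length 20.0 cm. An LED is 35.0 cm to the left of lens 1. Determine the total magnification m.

Lens 1: 1/d_i1 = 1/(7.80) − 1/(35.0) = 0.09963, so d_i1 = 10.04 cm; m₁ = −d_i1/d_o1 = -0.2869.
d_o2 = 14.6 − (10.04) = 4.560 cm.
Lens 2: 1/d_i2 = 1/(20.0) − 1/(4.560) = -0.1693, so d_i2 = -5.907 cm; m₂ = −d_i2/d_o2 = +1.295.
m = m₁·m₂ = (-0.2869)(+1.295) = -0.372.

m = -0.372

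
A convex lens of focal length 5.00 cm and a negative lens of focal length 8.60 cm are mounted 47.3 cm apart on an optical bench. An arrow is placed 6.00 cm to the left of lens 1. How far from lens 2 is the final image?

5.74 cm

Lens 1: 1/d_i1 = 1/f₁ − 1/d_o1 = 1/(5.00) − 1/(6.00) = 0.03333, so d_i1 = 30.00 cm.
The intermediate image is 30.00 cm to the right of lens 1, which is 47.3 − (30.00) = 17.30 cm to the left of lens 2, so d_o2 = +17.30 cm.
Lens 2 is diverging, so f₂ = −8.60 cm.
Lens 2: 1/d_i2 = 1/f₂ − 1/d_o2 = 1/(-8.60) − 1/(17.30) = -0.1741, so d_i2 = -5.74 cm.
The final image is virtual, 5.74 cm to the left of lens 2 (overall magnification ≈ -1.7).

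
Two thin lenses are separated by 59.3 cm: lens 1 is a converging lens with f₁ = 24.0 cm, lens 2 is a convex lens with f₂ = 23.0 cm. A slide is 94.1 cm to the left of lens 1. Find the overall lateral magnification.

m = +1.93

Lens 1: 1/d_i1 = 1/(24.0) − 1/(94.1) = 0.03104, so d_i1 = 32.22 cm; m₁ = −d_i1/d_o1 = -0.3424.
d_o2 = 59.3 − (32.22) = 27.08 cm.
Lens 2: 1/d_i2 = 1/(23.0) − 1/(27.08) = 0.006551, so d_i2 = 152.7 cm; m₂ = −d_i2/d_o2 = -5.637.
m = m₁·m₂ = (-0.3424)(-5.637) = +1.93.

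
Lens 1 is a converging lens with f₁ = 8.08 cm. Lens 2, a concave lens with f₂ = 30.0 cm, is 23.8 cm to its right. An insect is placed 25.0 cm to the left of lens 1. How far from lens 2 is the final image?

Lens 1: 1/d_i1 = 1/f₁ − 1/d_o1 = 1/(8.08) − 1/(25.0) = 0.08376, so d_i1 = 11.94 cm.
The intermediate image is 11.94 cm to the right of lens 1, which is 23.8 − (11.94) = 11.86 cm to the left of lens 2, so d_o2 = +11.86 cm.
Lens 2 is diverging, so f₂ = −30.0 cm.
Lens 2: 1/d_i2 = 1/f₂ − 1/d_o2 = 1/(-30.0) − 1/(11.86) = -0.1177, so d_i2 = -8.50 cm.
The final image is virtual, 8.50 cm to the left of lens 2 (overall magnification ≈ -0.34).

8.50 cm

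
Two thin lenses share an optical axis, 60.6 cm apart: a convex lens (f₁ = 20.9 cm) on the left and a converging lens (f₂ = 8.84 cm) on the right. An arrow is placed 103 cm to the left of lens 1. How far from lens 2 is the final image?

11.9 cm

Lens 1: 1/d_i1 = 1/f₁ − 1/d_o1 = 1/(20.9) − 1/(103) = 0.03814, so d_i1 = 26.22 cm.
The intermediate image is 26.22 cm to the right of lens 1, which is 60.6 − (26.22) = 34.38 cm to the left of lens 2, so d_o2 = +34.38 cm.
Lens 2: 1/d_i2 = 1/f₂ − 1/d_o2 = 1/(8.84) − 1/(34.38) = 0.08404, so d_i2 = 11.9 cm.
The final image is real, 11.9 cm to the right of lens 2 (overall magnification ≈ 0.088).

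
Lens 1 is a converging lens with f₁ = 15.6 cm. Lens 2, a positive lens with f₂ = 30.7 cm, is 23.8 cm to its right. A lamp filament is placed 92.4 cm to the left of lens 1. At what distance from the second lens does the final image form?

Lens 1: 1/d_i1 = 1/f₁ − 1/d_o1 = 1/(15.6) − 1/(92.4) = 0.05328, so d_i1 = 18.77 cm.
The intermediate image is 18.77 cm to the right of lens 1, which is 23.8 − (18.77) = 5.030 cm to the left of lens 2, so d_o2 = +5.030 cm.
Lens 2: 1/d_i2 = 1/f₂ − 1/d_o2 = 1/(30.7) − 1/(5.030) = -0.1662, so d_i2 = -6.02 cm.
The final image is virtual, 6.02 cm to the left of lens 2 (overall magnification ≈ -0.24).

6.02 cm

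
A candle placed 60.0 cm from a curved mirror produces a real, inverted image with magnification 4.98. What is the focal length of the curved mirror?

f = 50.0 cm (concave)

m = −d_i/d_o ⇒ d_i = −m·d_o = −(-4.98)·(60.0) = 298.8 cm.
1/f = 1/d_o + 1/d_i = 1/(60.0) + 1/(298.8) = 0.02001, so f = 50.0 cm.
Since f is positive, the curved mirror is concave.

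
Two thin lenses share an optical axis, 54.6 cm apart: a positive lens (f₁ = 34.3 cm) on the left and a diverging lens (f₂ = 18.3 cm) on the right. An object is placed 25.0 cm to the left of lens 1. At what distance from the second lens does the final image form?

16.3 cm

Lens 1: 1/d_i1 = 1/f₁ − 1/d_o1 = 1/(34.3) − 1/(25.0) = -0.01085, so d_i1 = -92.20 cm.
The intermediate image is 92.20 cm to the left of lens 1 (virtual), which is 54.6 − (-92.20) = 146.8 cm to the left of lens 2, so d_o2 = +146.8 cm.
Lens 2 is diverging, so f₂ = −18.3 cm.
Lens 2: 1/d_i2 = 1/f₂ − 1/d_o2 = 1/(-18.3) − 1/(146.8) = -0.06146, so d_i2 = -16.3 cm.
The final image is virtual, 16.3 cm to the left of lens 2 (overall magnification ≈ 0.41).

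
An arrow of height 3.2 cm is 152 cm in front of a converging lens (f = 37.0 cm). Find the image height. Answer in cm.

1.03 cm

1/d_i = 1/f − 1/d_o = 1/(37.00) − 1/(152) = 0.02045, so d_i = 48.90 cm.
m = −d_i/d_o = -0.3217.
|h_i| = |m|·h_o = 0.3217 × 3.2 = 1.03 cm. The image is real, inverted and reduced, on the far side of the lens.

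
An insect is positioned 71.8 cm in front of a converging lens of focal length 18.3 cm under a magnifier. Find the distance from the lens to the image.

Lens equation: 1/d_i = 1/f − 1/d_o = 1/(18.30) − 1/(71.8) = 0.05464 − 0.01393 = 0.04072, so d_i = 24.6 cm.
The image is real, inverted and reduced, on the far side of the lens.

24.6 cm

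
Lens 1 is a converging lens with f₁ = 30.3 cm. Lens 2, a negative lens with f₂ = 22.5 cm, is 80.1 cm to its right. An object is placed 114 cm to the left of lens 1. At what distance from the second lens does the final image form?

14.2 cm

Lens 1: 1/d_i1 = 1/f₁ − 1/d_o1 = 1/(30.3) − 1/(114) = 0.02423, so d_i1 = 41.27 cm.
The intermediate image is 41.27 cm to the right of lens 1, which is 80.1 − (41.27) = 38.83 cm to the left of lens 2, so d_o2 = +38.83 cm.
Lens 2 is diverging, so f₂ = −22.5 cm.
Lens 2: 1/d_i2 = 1/f₂ − 1/d_o2 = 1/(-22.5) − 1/(38.83) = -0.07020, so d_i2 = -14.2 cm.
The final image is virtual, 14.2 cm to the left of lens 2 (overall magnification ≈ -0.13).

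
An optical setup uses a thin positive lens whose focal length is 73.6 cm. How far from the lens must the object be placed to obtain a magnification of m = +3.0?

49.1 cm

m = −d_i/d_o ⇒ d_i = −m·d_o.
1/f = 1/d_o + 1/d_i = 1/d_o − 1/(m·d_o) = (1 − 1/m)/d_o, so d_o = f(1 − 1/m) = (73.60)(1 − 1/(+3.0)) = 49.1 cm.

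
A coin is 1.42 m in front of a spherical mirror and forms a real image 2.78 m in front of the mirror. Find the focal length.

f = 0.940 m (concave)

Real image ⇒ d_i = +2.78 m.
1/f = 1/d_o + 1/d_i = 1/(1.42) + 1/(2.78) = 1.064, so f = 0.940 m.
Since f is positive, the spherical mirror is concave.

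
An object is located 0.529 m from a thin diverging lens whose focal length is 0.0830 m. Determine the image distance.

For a diverging lens, f = -0.0830 m.
Lens equation: 1/d_i = 1/f − 1/d_o = 1/(-0.08300) − 1/(0.529) = -12.05 − 1.890 = -13.94, so d_i = -0.0717 m.
The image is virtual, upright and reduced, on the same side as the object.

0.0717 m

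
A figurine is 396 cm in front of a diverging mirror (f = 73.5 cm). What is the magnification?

For a diverging mirror, f = -73.5 cm.
1/d_i = 1/f − 1/d_o = 1/(-73.50) − 1/(396) = -0.01613, so d_i = -61.99 cm.
m = −d_i/d_o = −(-61.99)/(396) = +0.157.
The image is virtual, upright and reduced, behind the mirror.

m = +0.157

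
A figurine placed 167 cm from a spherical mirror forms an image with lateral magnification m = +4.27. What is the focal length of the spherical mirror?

m = −d_i/d_o ⇒ d_i = −m·d_o = −(+4.27)·(167) = -713.1 cm.
1/f = 1/d_o + 1/d_i = 1/(167) + 1/(-713.1) = 0.004586, so f = 218 cm.
Since f is positive, the spherical mirror is concave.

f = 218 cm (concave)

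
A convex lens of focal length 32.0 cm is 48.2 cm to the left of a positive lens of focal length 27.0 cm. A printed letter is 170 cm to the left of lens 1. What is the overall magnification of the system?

Lens 1: 1/d_i1 = 1/(32.0) − 1/(170) = 0.02537, so d_i1 = 39.42 cm; m₁ = −d_i1/d_o1 = -0.2319.
d_o2 = 48.2 − (39.42) = 8.780 cm.
Lens 2: 1/d_i2 = 1/(27.0) − 1/(8.780) = -0.07686, so d_i2 = -13.01 cm; m₂ = −d_i2/d_o2 = +1.482.
m = m₁·m₂ = (-0.2319)(+1.482) = -0.344.

m = -0.344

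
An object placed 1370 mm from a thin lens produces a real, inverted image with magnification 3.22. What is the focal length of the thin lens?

f = 1050 mm (converging)

m = −d_i/d_o ⇒ d_i = −m·d_o = −(-3.22)·(1370) = 4411 mm.
1/f = 1/d_o + 1/d_i = 1/(1370) + 1/(4411) = 0.0009566, so f = 1050 mm.
Since f is positive, the thin lens is converging.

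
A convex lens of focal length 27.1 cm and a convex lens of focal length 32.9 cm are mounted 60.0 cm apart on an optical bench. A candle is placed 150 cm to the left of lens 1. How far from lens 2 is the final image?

Lens 1: 1/d_i1 = 1/f₁ − 1/d_o1 = 1/(27.1) − 1/(150) = 0.03023, so d_i1 = 33.08 cm.
The intermediate image is 33.08 cm to the right of lens 1, which is 60.0 − (33.08) = 26.92 cm to the left of lens 2, so d_o2 = +26.92 cm.
Lens 2: 1/d_i2 = 1/f₂ − 1/d_o2 = 1/(32.9) − 1/(26.92) = -0.006752, so d_i2 = -148 cm.
The final image is virtual, 148 cm to the left of lens 2 (overall magnification ≈ -1.2).

148 cm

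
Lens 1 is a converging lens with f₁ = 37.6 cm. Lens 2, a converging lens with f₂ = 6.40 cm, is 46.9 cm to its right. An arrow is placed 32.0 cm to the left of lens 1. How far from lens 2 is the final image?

Lens 1: 1/d_i1 = 1/f₁ − 1/d_o1 = 1/(37.6) − 1/(32.0) = -0.004654, so d_i1 = -214.9 cm.
The intermediate image is 214.9 cm to the left of lens 1 (virtual), which is 46.9 − (-214.9) = 261.8 cm to the left of lens 2, so d_o2 = +261.8 cm.
Lens 2: 1/d_i2 = 1/f₂ − 1/d_o2 = 1/(6.40) − 1/(261.8) = 0.1524, so d_i2 = 6.56 cm.
The final image is real, 6.56 cm to the right of lens 2 (overall magnification ≈ -0.17).

6.56 cm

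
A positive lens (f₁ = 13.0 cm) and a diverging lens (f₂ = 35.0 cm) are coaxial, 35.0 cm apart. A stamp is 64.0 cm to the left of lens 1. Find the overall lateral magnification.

m = -0.166

Lens 1: 1/d_i1 = 1/(13.0) − 1/(64.0) = 0.06130, so d_i1 = 16.31 cm; m₁ = −d_i1/d_o1 = -0.2548.
d_o2 = 35.0 − (16.31) = 18.69 cm.
f₂ = −35.0 cm (diverging).
Lens 2: 1/d_i2 = 1/(-35.0) − 1/(18.69) = -0.08208, so d_i2 = -12.18 cm; m₂ = −d_i2/d_o2 = +0.6519.
m = m₁·m₂ = (-0.2548)(+0.6519) = -0.166.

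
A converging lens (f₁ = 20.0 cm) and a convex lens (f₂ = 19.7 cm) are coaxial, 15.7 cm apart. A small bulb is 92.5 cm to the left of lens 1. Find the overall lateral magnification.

m = -0.184

Lens 1: 1/d_i1 = 1/(20.0) − 1/(92.5) = 0.03919, so d_i1 = 25.52 cm; m₁ = −d_i1/d_o1 = -0.2759.
d_o2 = 15.7 − (25.52) = -9.820 cm (virtual object).
Lens 2: 1/d_i2 = 1/(19.7) − 1/(-9.820) = 0.1526, so d_i2 = 6.553 cm; m₂ = −d_i2/d_o2 = +0.6673.
m = m₁·m₂ = (-0.2759)(+0.6673) = -0.184.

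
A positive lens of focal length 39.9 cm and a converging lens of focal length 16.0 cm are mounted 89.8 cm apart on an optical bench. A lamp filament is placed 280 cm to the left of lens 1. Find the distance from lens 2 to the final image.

Lens 1: 1/d_i1 = 1/f₁ − 1/d_o1 = 1/(39.9) − 1/(280) = 0.02149, so d_i1 = 46.53 cm.
The intermediate image is 46.53 cm to the right of lens 1, which is 89.8 − (46.53) = 43.27 cm to the left of lens 2, so d_o2 = +43.27 cm.
Lens 2: 1/d_i2 = 1/f₂ − 1/d_o2 = 1/(16.0) − 1/(43.27) = 0.03939, so d_i2 = 25.4 cm.
The final image is real, 25.4 cm to the right of lens 2 (overall magnification ≈ 0.098).

25.4 cm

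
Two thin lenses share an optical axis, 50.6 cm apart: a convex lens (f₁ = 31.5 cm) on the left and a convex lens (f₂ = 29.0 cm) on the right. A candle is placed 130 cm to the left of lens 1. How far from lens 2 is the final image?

13.1 cm

Lens 1: 1/d_i1 = 1/f₁ − 1/d_o1 = 1/(31.5) − 1/(130) = 0.02405, so d_i1 = 41.57 cm.
The intermediate image is 41.57 cm to the right of lens 1, which is 50.6 − (41.57) = 9.030 cm to the left of lens 2, so d_o2 = +9.030 cm.
Lens 2: 1/d_i2 = 1/f₂ − 1/d_o2 = 1/(29.0) − 1/(9.030) = -0.07626, so d_i2 = -13.1 cm.
The final image is virtual, 13.1 cm to the left of lens 2 (overall magnification ≈ -0.46).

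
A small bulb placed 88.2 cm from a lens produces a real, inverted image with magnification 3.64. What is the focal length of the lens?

f = 69.2 cm (converging)

m = −d_i/d_o ⇒ d_i = −m·d_o = −(-3.64)·(88.2) = 321.0 cm.
1/f = 1/d_o + 1/d_i = 1/(88.2) + 1/(321.0) = 0.01445, so f = 69.2 cm.
Since f is positive, the lens is converging.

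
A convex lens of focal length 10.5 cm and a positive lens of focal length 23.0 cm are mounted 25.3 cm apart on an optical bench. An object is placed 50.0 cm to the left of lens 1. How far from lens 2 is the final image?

25.1 cm

Lens 1: 1/d_i1 = 1/f₁ − 1/d_o1 = 1/(10.5) − 1/(50.0) = 0.07524, so d_i1 = 13.29 cm.
The intermediate image is 13.29 cm to the right of lens 1, which is 25.3 − (13.29) = 12.01 cm to the left of lens 2, so d_o2 = +12.01 cm.
Lens 2: 1/d_i2 = 1/f₂ − 1/d_o2 = 1/(23.0) − 1/(12.01) = -0.03979, so d_i2 = -25.1 cm.
The final image is virtual, 25.1 cm to the left of lens 2 (overall magnification ≈ -0.56).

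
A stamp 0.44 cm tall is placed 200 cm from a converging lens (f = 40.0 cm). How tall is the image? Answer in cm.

0.110 cm

1/d_i = 1/f − 1/d_o = 1/(40.00) − 1/(200) = 0.02000, so d_i = 50.00 cm.
m = −d_i/d_o = -0.2500.
|h_i| = |m|·h_o = 0.2500 × 0.44 = 0.110 cm. The image is real, inverted and reduced, on the far side of the lens.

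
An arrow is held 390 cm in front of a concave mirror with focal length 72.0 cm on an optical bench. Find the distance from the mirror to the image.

88.3 cm

Mirror equation: 1/q = 1/f − 1/p = 1/(72.00) − 1/(390) = 0.01389 − 0.002564 = 0.01132, so q = 88.3 cm.
The image is real, inverted and reduced, in front of the mirror.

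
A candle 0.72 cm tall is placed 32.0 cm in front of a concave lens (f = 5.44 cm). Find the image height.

0.105 cm

For a concave lens, f = -5.44 cm.
1/d_i = 1/f − 1/d_o = 1/(-5.440) − 1/(32.0) = -0.2151, so d_i = -4.650 cm.
m = −d_i/d_o = +0.1453.
|h_i| = |m|·h_o = 0.1453 × 0.72 = 0.105 cm. The image is virtual, upright and reduced, on the same side as the object.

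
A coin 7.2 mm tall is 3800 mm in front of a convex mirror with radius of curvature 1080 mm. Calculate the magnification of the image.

f = R/2 = 1080/2 = 540.0 mm; for a convex mirror, f = -540.0 mm.
1/d_i = 1/f − 1/d_o = 1/(-540.0) − 1/(3800) = -0.002115, so d_i = -472.8 mm.
m = −d_i/d_o = −(-472.8)/(3800) = +0.124.
The image is virtual, upright and reduced, behind the mirror.

m = +0.124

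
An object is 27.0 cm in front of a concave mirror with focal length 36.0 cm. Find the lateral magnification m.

m = +4.00

1/d_i = 1/f − 1/d_o = 1/(36.00) − 1/(27.0) = -0.009259, so d_i = -108.0 cm.
m = −d_i/d_o = −(-108.0)/(27.0) = +4.00.
The image is virtual, upright and enlarged, behind the mirror.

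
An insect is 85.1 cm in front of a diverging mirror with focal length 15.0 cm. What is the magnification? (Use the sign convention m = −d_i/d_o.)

m = +0.150

For a diverging mirror, f = -15.0 cm.
1/d_i = 1/f − 1/d_o = 1/(-15.00) − 1/(85.1) = -0.07842, so d_i = -12.75 cm.
m = −d_i/d_o = −(-12.75)/(85.1) = +0.150.
The image is virtual, upright and reduced, behind the mirror.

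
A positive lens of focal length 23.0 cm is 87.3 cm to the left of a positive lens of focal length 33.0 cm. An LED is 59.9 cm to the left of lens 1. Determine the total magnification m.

m = +1.21

Lens 1: 1/d_i1 = 1/(23.0) − 1/(59.9) = 0.02678, so d_i1 = 37.34 cm; m₁ = −d_i1/d_o1 = -0.6234.
d_o2 = 87.3 − (37.34) = 49.96 cm.
Lens 2: 1/d_i2 = 1/(33.0) − 1/(49.96) = 0.01029, so d_i2 = 97.21 cm; m₂ = −d_i2/d_o2 = -1.946.
m = m₁·m₂ = (-0.6234)(-1.946) = +1.21.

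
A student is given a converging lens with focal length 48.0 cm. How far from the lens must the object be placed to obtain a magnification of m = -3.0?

m = −d_i/d_o ⇒ d_i = −m·d_o.
1/f = 1/d_o + 1/d_i = 1/d_o − 1/(m·d_o) = (1 − 1/m)/d_o, so d_o = f(1 − 1/m) = (48.00)(1 − 1/(-3.0)) = 64.0 cm.

64.0 cm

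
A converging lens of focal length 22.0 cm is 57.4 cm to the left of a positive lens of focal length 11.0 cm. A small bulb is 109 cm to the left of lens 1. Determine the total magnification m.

m = +0.148

Lens 1: 1/d_i1 = 1/(22.0) − 1/(109) = 0.03628, so d_i1 = 27.56 cm; m₁ = −d_i1/d_o1 = -0.2528.
d_o2 = 57.4 − (27.56) = 29.84 cm.
Lens 2: 1/d_i2 = 1/(11.0) − 1/(29.84) = 0.05740, so d_i2 = 17.42 cm; m₂ = −d_i2/d_o2 = -0.5839.
m = m₁·m₂ = (-0.2528)(-0.5839) = +0.148.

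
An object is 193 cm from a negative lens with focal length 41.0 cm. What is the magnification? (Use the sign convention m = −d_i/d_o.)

For a negative lens, f = -41.0 cm.
1/d_i = 1/f − 1/d_o = 1/(-41.00) − 1/(193) = -0.02957, so d_i = -33.82 cm.
m = −d_i/d_o = −(-33.82)/(193) = +0.175.
The image is virtual, upright and reduced, on the same side as the object.

m = +0.175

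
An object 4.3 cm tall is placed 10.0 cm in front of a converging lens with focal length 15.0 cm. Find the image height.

12.9 cm

1/d_i = 1/f − 1/d_o = 1/(15.00) − 1/(10.0) = -0.03333, so d_i = -30.00 cm.
m = −d_i/d_o = +3.000.
|h_i| = |m|·h_o = 3.000 × 4.3 = 12.9 cm. The image is virtual, upright and enlarged, on the same side as the object.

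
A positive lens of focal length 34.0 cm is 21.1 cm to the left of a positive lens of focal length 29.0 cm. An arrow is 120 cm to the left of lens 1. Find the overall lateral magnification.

Lens 1: 1/d_i1 = 1/(34.0) − 1/(120) = 0.02108, so d_i1 = 47.44 cm; m₁ = −d_i1/d_o1 = -0.3953.
d_o2 = 21.1 − (47.44) = -26.34 cm (virtual object).
Lens 2: 1/d_i2 = 1/(29.0) − 1/(-26.34) = 0.07245, so d_i2 = 13.80 cm; m₂ = −d_i2/d_o2 = +0.5240.
m = m₁·m₂ = (-0.3953)(+0.5240) = -0.207.

m = -0.207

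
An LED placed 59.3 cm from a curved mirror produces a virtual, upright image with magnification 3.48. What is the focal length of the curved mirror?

f = 83.2 cm (concave)

m = −d_i/d_o ⇒ d_i = −m·d_o = −(+3.48)·(59.3) = -206.4 cm.
1/f = 1/d_o + 1/d_i = 1/(59.3) + 1/(-206.4) = 0.01202, so f = 83.2 cm.
Since f is positive, the curved mirror is concave.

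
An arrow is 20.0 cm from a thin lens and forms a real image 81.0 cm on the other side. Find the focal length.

f = 16.0 cm (converging)

Real image ⇒ d_i = +81.0 cm.
1/f = 1/d_o + 1/d_i = 1/(20.0) + 1/(81.0) = 0.06235, so f = 16.0 cm.
Since f is positive, the thin lens is converging.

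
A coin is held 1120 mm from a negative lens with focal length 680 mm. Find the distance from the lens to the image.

423 mm

For a negative lens, f = -680 mm.
Lens equation: 1/d_i = 1/f − 1/d_o = 1/(-680.0) − 1/(1120) = -0.001471 − 0.0008929 = -0.002363, so d_i = -423 mm.
The image is virtual, upright and reduced, on the same side as the object.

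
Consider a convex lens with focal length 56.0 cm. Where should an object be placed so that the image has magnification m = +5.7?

m = −d_i/d_o ⇒ d_i = −m·d_o.
1/f = 1/d_o + 1/d_i = 1/d_o − 1/(m·d_o) = (1 − 1/m)/d_o, so d_o = f(1 − 1/m) = (56.00)(1 − 1/(+5.7)) = 46.2 cm.

46.2 cm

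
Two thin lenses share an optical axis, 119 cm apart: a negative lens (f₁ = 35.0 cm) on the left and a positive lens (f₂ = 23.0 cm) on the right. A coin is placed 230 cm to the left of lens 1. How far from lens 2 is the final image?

27.2 cm

Lens 1 is diverging, so f₁ = −35.0 cm.
Lens 1: 1/d_i1 = 1/f₁ − 1/d_o1 = 1/(-35.0) − 1/(230) = -0.03292, so d_i1 = -30.38 cm.
The intermediate image is 30.38 cm to the left of lens 1 (virtual), which is 119 − (-30.38) = 149.4 cm to the left of lens 2, so d_o2 = +149.4 cm.
Lens 2: 1/d_i2 = 1/f₂ − 1/d_o2 = 1/(23.0) − 1/(149.4) = 0.03678, so d_i2 = 27.2 cm.
The final image is real, 27.2 cm to the right of lens 2 (overall magnification ≈ -0.024).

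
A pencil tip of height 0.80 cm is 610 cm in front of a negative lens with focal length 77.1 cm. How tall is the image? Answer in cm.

For a negative lens, f = -77.1 cm.
1/d_i = 1/f − 1/d_o = 1/(-77.10) − 1/(610) = -0.01461, so d_i = -68.45 cm.
m = −d_i/d_o = +0.1122.
|h_i| = |m|·h_o = 0.1122 × 0.80 = 0.0898 cm. The image is virtual, upright and reduced, on the same side as the object.

0.0898 cm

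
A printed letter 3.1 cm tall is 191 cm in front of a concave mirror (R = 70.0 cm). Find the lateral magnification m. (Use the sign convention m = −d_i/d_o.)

f = R/2 = 70.0/2 = 35.00 cm.
1/d_i = 1/f − 1/d_o = 1/(35.00) − 1/(191) = 0.02334, so d_i = 42.85 cm.
m = −d_i/d_o = −(42.85)/(191) = -0.224.
The image is real, inverted and reduced, in front of the mirror.

m = -0.224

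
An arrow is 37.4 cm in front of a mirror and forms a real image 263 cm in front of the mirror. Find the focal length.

f = 32.7 cm (concave)

Real image ⇒ d_i = +263 cm.
1/f = 1/d_o + 1/d_i = 1/(37.4) + 1/(263) = 0.03054, so f = 32.7 cm.
Since f is positive, the mirror is concave.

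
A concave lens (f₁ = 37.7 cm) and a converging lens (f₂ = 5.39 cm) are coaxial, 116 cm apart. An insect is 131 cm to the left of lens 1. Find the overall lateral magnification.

m = -0.00861

f₁ = −37.7 cm (diverging).
Lens 1: 1/d_i1 = 1/(-37.7) − 1/(131) = -0.03416, so d_i1 = -29.28 cm; m₁ = −d_i1/d_o1 = +0.2235.
d_o2 = 116 − (-29.28) = 145.3 cm.
Lens 2: 1/d_i2 = 1/(5.39) − 1/(145.3) = 0.1786, so d_i2 = 5.598 cm; m₂ = −d_i2/d_o2 = -0.03852.
m = m₁·m₂ = (+0.2235)(-0.03852) = -0.00861.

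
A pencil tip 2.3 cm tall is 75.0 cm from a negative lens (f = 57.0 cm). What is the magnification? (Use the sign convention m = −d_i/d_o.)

m = +0.432

For a negative lens, f = -57.0 cm.
1/d_i = 1/f − 1/d_o = 1/(-57.00) − 1/(75.0) = -0.03088, so d_i = -32.39 cm.
m = −d_i/d_o = −(-32.39)/(75.0) = +0.432.
The image is virtual, upright and reduced, on the same side as the object.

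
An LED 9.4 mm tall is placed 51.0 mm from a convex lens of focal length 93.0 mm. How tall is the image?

20.8 mm

1/d_i = 1/f − 1/d_o = 1/(93.00) − 1/(51.0) = -0.008855, so d_i = -112.9 mm.
m = −d_i/d_o = +2.214.
|h_i| = |m|·h_o = 2.214 × 9.4 = 20.8 mm. The image is virtual, upright and enlarged, on the same side as the object.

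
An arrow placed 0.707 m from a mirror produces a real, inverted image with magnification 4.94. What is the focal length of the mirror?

f = 0.588 m (concave)

m = −d_i/d_o ⇒ d_i = −m·d_o = −(-4.94)·(0.707) = 3.493 m.
1/f = 1/d_o + 1/d_i = 1/(0.707) + 1/(3.493) = 1.701, so f = 0.588 m.
Since f is positive, the mirror is concave.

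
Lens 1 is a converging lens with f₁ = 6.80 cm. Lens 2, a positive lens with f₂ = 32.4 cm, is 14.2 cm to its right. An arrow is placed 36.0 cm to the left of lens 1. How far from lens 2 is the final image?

7.09 cm

Lens 1: 1/d_i1 = 1/f₁ − 1/d_o1 = 1/(6.80) − 1/(36.0) = 0.1193, so d_i1 = 8.384 cm.
The intermediate image is 8.384 cm to the right of lens 1, which is 14.2 − (8.384) = 5.816 cm to the left of lens 2, so d_o2 = +5.816 cm.
Lens 2: 1/d_i2 = 1/f₂ − 1/d_o2 = 1/(32.4) − 1/(5.816) = -0.1411, so d_i2 = -7.09 cm.
The final image is virtual, 7.09 cm to the left of lens 2 (overall magnification ≈ -0.28).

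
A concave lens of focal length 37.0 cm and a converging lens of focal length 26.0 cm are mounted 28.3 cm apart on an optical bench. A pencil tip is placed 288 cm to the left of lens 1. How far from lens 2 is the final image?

Lens 1 is diverging, so f₁ = −37.0 cm.
Lens 1: 1/d_i1 = 1/f₁ − 1/d_o1 = 1/(-37.0) − 1/(288) = -0.03050, so d_i1 = -32.79 cm.
The intermediate image is 32.79 cm to the left of lens 1 (virtual), which is 28.3 − (-32.79) = 61.09 cm to the left of lens 2, so d_o2 = +61.09 cm.
Lens 2: 1/d_i2 = 1/f₂ − 1/d_o2 = 1/(26.0) − 1/(61.09) = 0.02209, so d_i2 = 45.3 cm.
The final image is real, 45.3 cm to the right of lens 2 (overall magnification ≈ -0.084).

45.3 cm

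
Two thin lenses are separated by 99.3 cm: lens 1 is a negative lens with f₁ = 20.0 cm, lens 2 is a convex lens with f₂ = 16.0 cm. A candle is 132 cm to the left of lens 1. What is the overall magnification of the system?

f₁ = −20.0 cm (diverging).
Lens 1: 1/d_i1 = 1/(-20.0) − 1/(132) = -0.05758, so d_i1 = -17.37 cm; m₁ = −d_i1/d_o1 = +0.1316.
d_o2 = 99.3 − (-17.37) = 116.7 cm.
Lens 2: 1/d_i2 = 1/(16.0) − 1/(116.7) = 0.05393, so d_i2 = 18.54 cm; m₂ = −d_i2/d_o2 = -0.1589.
m = m₁·m₂ = (+0.1316)(-0.1589) = -0.0209.

m = -0.0209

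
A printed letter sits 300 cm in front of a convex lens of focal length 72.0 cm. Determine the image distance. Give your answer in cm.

Thin-lens equation: 1/s_i = 1/f − 1/s_o = 1/(72.00) − 1/(300) = 0.01389 − 0.003333 = 0.01056, so s_i = 94.7 cm.
The image is real, inverted and reduced, on the far side of the lens.

94.7 cm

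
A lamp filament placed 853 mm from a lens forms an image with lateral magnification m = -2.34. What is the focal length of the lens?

m = −d_i/d_o ⇒ d_i = −m·d_o = −(-2.34)·(853) = 1996 mm.
1/f = 1/d_o + 1/d_i = 1/(853) + 1/(1996) = 0.001673, so f = 598 mm.
Since f is positive, the lens is converging.

f = 598 mm (converging)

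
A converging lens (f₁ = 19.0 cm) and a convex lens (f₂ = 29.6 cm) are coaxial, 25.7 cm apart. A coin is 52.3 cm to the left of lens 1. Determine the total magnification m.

Lens 1: 1/d_i1 = 1/(19.0) − 1/(52.3) = 0.03351, so d_i1 = 29.84 cm; m₁ = −d_i1/d_o1 = -0.5706.
d_o2 = 25.7 − (29.84) = -4.140 cm (virtual object).
Lens 2: 1/d_i2 = 1/(29.6) − 1/(-4.140) = 0.2753, so d_i2 = 3.632 cm; m₂ = −d_i2/d_o2 = +0.8773.
m = m₁·m₂ = (-0.5706)(+0.8773) = -0.501.

m = -0.501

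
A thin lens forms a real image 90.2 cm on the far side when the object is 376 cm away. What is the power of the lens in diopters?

P = +1.37 D

d_i = +90.2 cm.
1/f = 1/d_o + 1/d_i = 1/(376) + 1/(90.2) = 0.01375 cm⁻¹.
f = 72.75 cm = 0.7275 m, so P = 1/f = +1.37 D.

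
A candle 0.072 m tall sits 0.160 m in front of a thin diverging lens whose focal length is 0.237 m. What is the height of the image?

0.0430 m

For a diverging lens, f = -0.237 m.
1/d_i = 1/f − 1/d_o = 1/(-0.2370) − 1/(0.160) = -10.47, so d_i = -0.09552 m.
m = −d_i/d_o = +0.5970.
|h_i| = |m|·h_o = 0.5970 × 0.072 = 0.0430 m. The image is virtual, upright and reduced, on the same side as the object.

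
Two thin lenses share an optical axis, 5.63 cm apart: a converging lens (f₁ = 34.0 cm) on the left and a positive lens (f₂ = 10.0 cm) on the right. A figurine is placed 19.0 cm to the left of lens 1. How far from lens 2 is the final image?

Lens 1: 1/d_i1 = 1/f₁ − 1/d_o1 = 1/(34.0) − 1/(19.0) = -0.02322, so d_i1 = -43.07 cm.
The intermediate image is 43.07 cm to the left of lens 1 (virtual), which is 5.63 − (-43.07) = 48.70 cm to the left of lens 2, so d_o2 = +48.70 cm.
Lens 2: 1/d_i2 = 1/f₂ − 1/d_o2 = 1/(10.0) − 1/(48.70) = 0.07947, so d_i2 = 12.6 cm.
The final image is real, 12.6 cm to the right of lens 2 (overall magnification ≈ -0.59).

12.6 cm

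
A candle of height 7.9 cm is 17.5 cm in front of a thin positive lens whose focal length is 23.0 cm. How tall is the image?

1/d_i = 1/f − 1/d_o = 1/(23.00) − 1/(17.5) = -0.01366, so d_i = -73.18 cm.
m = −d_i/d_o = +4.182.
|h_i| = |m|·h_o = 4.182 × 7.9 = 33.0 cm. The image is virtual, upright and enlarged, on the same side as the object.

33.0 cm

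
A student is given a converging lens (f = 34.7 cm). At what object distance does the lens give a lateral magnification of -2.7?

47.6 cm

m = −d_i/d_o ⇒ d_i = −m·d_o.
1/f = 1/d_o + 1/d_i = 1/d_o − 1/(m·d_o) = (1 − 1/m)/d_o, so d_o = f(1 − 1/m) = (34.70)(1 − 1/(-2.7)) = 47.6 cm.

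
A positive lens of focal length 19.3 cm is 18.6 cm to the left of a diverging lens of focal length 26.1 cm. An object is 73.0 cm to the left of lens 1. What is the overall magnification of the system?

m = -0.508

Lens 1: 1/d_i1 = 1/(19.3) − 1/(73.0) = 0.03811, so d_i1 = 26.24 cm; m₁ = −d_i1/d_o1 = -0.3595.
d_o2 = 18.6 − (26.24) = -7.640 cm (virtual object).
f₂ = −26.1 cm (diverging).
Lens 2: 1/d_i2 = 1/(-26.1) − 1/(-7.640) = 0.09258, so d_i2 = 10.80 cm; m₂ = −d_i2/d_o2 = +1.414.
m = m₁·m₂ = (-0.3595)(+1.414) = -0.508.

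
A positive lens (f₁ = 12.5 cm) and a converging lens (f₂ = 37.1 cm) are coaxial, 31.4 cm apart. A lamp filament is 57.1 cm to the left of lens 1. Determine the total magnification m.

m = -0.479

Lens 1: 1/d_i1 = 1/(12.5) − 1/(57.1) = 0.06249, so d_i1 = 16.00 cm; m₁ = −d_i1/d_o1 = -0.2802.
d_o2 = 31.4 − (16.00) = 15.40 cm.
Lens 2: 1/d_i2 = 1/(37.1) − 1/(15.40) = -0.03798, so d_i2 = -26.33 cm; m₂ = −d_i2/d_o2 = +1.710.
m = m₁·m₂ = (-0.2802)(+1.710) = -0.479.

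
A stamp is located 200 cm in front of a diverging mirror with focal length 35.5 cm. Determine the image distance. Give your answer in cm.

30.1 cm

For a diverging mirror, f = -35.5 cm.
Mirror equation: 1/d_i = 1/f − 1/d_o = 1/(-35.50) − 1/(200) = -0.02817 − 0.005000 = -0.03317, so d_i = -30.1 cm.
The image is virtual, upright and reduced, behind the mirror.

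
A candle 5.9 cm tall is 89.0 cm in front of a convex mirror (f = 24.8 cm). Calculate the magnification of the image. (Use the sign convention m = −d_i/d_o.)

m = +0.218

For a convex mirror, f = -24.8 cm.
1/d_i = 1/f − 1/d_o = 1/(-24.80) − 1/(89.0) = -0.05156, so d_i = -19.40 cm.
m = −d_i/d_o = −(-19.40)/(89.0) = +0.218.
The image is virtual, upright and reduced, behind the mirror.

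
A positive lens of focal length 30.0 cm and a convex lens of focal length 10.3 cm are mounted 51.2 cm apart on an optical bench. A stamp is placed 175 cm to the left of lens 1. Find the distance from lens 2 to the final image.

Lens 1: 1/d_i1 = 1/f₁ − 1/d_o1 = 1/(30.0) − 1/(175) = 0.02762, so d_i1 = 36.21 cm.
The intermediate image is 36.21 cm to the right of lens 1, which is 51.2 − (36.21) = 14.99 cm to the left of lens 2, so d_o2 = +14.99 cm.
Lens 2: 1/d_i2 = 1/f₂ − 1/d_o2 = 1/(10.3) − 1/(14.99) = 0.03038, so d_i2 = 32.9 cm.
The final image is real, 32.9 cm to the right of lens 2 (overall magnification ≈ 0.45).

32.9 cm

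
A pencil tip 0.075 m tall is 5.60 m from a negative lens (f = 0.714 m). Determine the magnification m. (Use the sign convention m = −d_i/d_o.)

For a negative lens, f = -0.714 m.
1/d_i = 1/f − 1/d_o = 1/(-0.7140) − 1/(5.60) = -1.579, so d_i = -0.6333 m.
m = −d_i/d_o = −(-0.6333)/(5.60) = +0.113.
The image is virtual, upright and reduced, on the same side as the object.

m = +0.113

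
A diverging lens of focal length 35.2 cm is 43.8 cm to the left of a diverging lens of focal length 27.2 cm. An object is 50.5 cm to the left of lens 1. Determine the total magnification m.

f₁ = −35.2 cm (diverging).
Lens 1: 1/d_i1 = 1/(-35.2) − 1/(50.5) = -0.04821, so d_i1 = -20.74 cm; m₁ = −d_i1/d_o1 = +0.4107.
d_o2 = 43.8 − (-20.74) = 64.54 cm.
f₂ = −27.2 cm (diverging).
Lens 2: 1/d_i2 = 1/(-27.2) − 1/(64.54) = -0.05226, so d_i2 = -19.14 cm; m₂ = −d_i2/d_o2 = +0.2965.
m = m₁·m₂ = (+0.4107)(+0.2965) = +0.122.

m = +0.122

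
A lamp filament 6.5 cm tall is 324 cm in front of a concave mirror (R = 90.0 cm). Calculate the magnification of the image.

f = R/2 = 90.0/2 = 45.00 cm.
1/d_i = 1/f − 1/d_o = 1/(45.00) − 1/(324) = 0.01914, so d_i = 52.26 cm.
m = −d_i/d_o = −(52.26)/(324) = -0.161.
The image is real, inverted and reduced, in front of the mirror.

m = -0.161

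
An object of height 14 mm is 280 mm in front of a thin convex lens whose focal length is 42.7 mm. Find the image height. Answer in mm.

2.52 mm

1/d_i = 1/f − 1/d_o = 1/(42.70) − 1/(280) = 0.01985, so d_i = 50.38 mm.
m = −d_i/d_o = -0.1799.
|h_i| = |m|·h_o = 0.1799 × 14 = 2.52 mm. The image is real, inverted and reduced, on the far side of the lens.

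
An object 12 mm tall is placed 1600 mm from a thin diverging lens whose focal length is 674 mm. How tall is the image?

For a diverging lens, f = -674 mm.
1/d_i = 1/f − 1/d_o = 1/(-674.0) − 1/(1600) = -0.002109, so d_i = -474.2 mm.
m = −d_i/d_o = +0.2964.
|h_i| = |m|·h_o = 0.2964 × 12 = 3.56 mm. The image is virtual, upright and reduced, on the same side as the object.

3.56 mm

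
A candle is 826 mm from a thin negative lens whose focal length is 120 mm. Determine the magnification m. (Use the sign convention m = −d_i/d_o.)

For a negative lens, f = -120 mm.
1/d_i = 1/f − 1/d_o = 1/(-120.0) − 1/(826) = -0.009544, so d_i = -104.8 mm.
m = −d_i/d_o = −(-104.8)/(826) = +0.127.
The image is virtual, upright and reduced, on the same side as the object.

m = +0.127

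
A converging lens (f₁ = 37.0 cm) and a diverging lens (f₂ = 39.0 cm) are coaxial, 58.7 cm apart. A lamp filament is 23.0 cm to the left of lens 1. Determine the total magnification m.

m = +0.650

Lens 1: 1/d_i1 = 1/(37.0) − 1/(23.0) = -0.01645, so d_i1 = -60.79 cm; m₁ = −d_i1/d_o1 = +2.643.
d_o2 = 58.7 − (-60.79) = 119.5 cm.
f₂ = −39.0 cm (diverging).
Lens 2: 1/d_i2 = 1/(-39.0) − 1/(119.5) = -0.03401, so d_i2 = -29.40 cm; m₂ = −d_i2/d_o2 = +0.2461.
m = m₁·m₂ = (+2.643)(+0.2461) = +0.650.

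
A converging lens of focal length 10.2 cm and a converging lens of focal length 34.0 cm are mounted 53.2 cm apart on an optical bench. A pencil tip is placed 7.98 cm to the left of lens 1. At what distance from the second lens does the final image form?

54.7 cm

Lens 1: 1/d_i1 = 1/f₁ − 1/d_o1 = 1/(10.2) − 1/(7.98) = -0.02727, so d_i1 = -36.66 cm.
The intermediate image is 36.66 cm to the left of lens 1 (virtual), which is 53.2 − (-36.66) = 89.86 cm to the left of lens 2, so d_o2 = +89.86 cm.
Lens 2: 1/d_i2 = 1/f₂ − 1/d_o2 = 1/(34.0) − 1/(89.86) = 0.01828, so d_i2 = 54.7 cm.
The final image is real, 54.7 cm to the right of lens 2 (overall magnification ≈ -2.8).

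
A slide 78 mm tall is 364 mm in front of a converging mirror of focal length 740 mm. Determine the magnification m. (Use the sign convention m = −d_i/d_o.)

1/d_i = 1/f − 1/d_o = 1/(740.0) − 1/(364) = -0.001396, so d_i = -716.4 mm.
m = −d_i/d_o = −(-716.4)/(364) = +1.97.
The image is virtual, upright and enlarged, behind the mirror.

m = +1.97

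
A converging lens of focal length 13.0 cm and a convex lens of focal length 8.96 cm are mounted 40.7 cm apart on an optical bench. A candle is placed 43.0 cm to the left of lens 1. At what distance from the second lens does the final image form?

Lens 1: 1/d_i1 = 1/f₁ − 1/d_o1 = 1/(13.0) − 1/(43.0) = 0.05367, so d_i1 = 18.63 cm.
The intermediate image is 18.63 cm to the right of lens 1, which is 40.7 − (18.63) = 22.07 cm to the left of lens 2, so d_o2 = +22.07 cm.
Lens 2: 1/d_i2 = 1/f₂ − 1/d_o2 = 1/(8.96) − 1/(22.07) = 0.06630, so d_i2 = 15.1 cm.
The final image is real, 15.1 cm to the right of lens 2 (overall magnification ≈ 0.30).

15.1 cm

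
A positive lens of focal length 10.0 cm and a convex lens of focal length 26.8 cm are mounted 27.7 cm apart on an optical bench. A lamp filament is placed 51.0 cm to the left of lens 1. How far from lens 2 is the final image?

Lens 1: 1/d_i1 = 1/f₁ − 1/d_o1 = 1/(10.0) − 1/(51.0) = 0.08039, so d_i1 = 12.44 cm.
The intermediate image is 12.44 cm to the right of lens 1, which is 27.7 − (12.44) = 15.26 cm to the left of lens 2, so d_o2 = +15.26 cm.
Lens 2: 1/d_i2 = 1/f₂ − 1/d_o2 = 1/(26.8) − 1/(15.26) = -0.02822, so d_i2 = -35.4 cm.
The final image is virtual, 35.4 cm to the left of lens 2 (overall magnification ≈ -0.57).

35.4 cm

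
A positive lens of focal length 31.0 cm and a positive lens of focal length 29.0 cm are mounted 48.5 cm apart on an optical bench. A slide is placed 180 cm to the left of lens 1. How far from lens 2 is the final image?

17.9 cm

Lens 1: 1/d_i1 = 1/f₁ − 1/d_o1 = 1/(31.0) − 1/(180) = 0.02670, so d_i1 = 37.45 cm.
The intermediate image is 37.45 cm to the right of lens 1, which is 48.5 − (37.45) = 11.05 cm to the left of lens 2, so d_o2 = +11.05 cm.
Lens 2: 1/d_i2 = 1/f₂ − 1/d_o2 = 1/(29.0) − 1/(11.05) = -0.05601, so d_i2 = -17.9 cm.
The final image is virtual, 17.9 cm to the left of lens 2 (overall magnification ≈ -0.34).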